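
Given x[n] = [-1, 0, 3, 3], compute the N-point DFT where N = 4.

X[k] = Σ(n=0 to 3) x[n] · ω_4^(nk)
where ω_4 = e^(-2πi/4)

Computing each X[k]:
X[0] = 5
X[1] = -4+3i
X[2] = -1
X[3] = -4-3i

X = [5, -4+3i, -1, -4-3i]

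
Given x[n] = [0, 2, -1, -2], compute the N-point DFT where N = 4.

X[k] = Σ(n=0 to 3) x[n] · ω_4^(nk)
where ω_4 = e^(-2πi/4)

Computing each X[k]:
X[0] = -1
X[1] = 1-4i
X[2] = -1
X[3] = 1+4i

X = [-1, 1-4i, -1, 1+4i]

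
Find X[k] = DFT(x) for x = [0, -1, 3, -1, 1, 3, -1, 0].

X[k] = Σ(n=0 to 7) x[n] · ω_8^(nk)
where ω_8 = e^(-2πi/8)

Computing each X[k]:
X[0] = 4
X[1] = -3.1213-0.4645i
X[2] = -1-3i
X[3] = 1.1213+7.5355i
X[4] = 2
X[5] = 1.1213-7.5355i
X[6] = -1+3i
X[7] = -3.1213+0.4645i

X = [4, -3.1213-0.4645i, -1-3i, 1.1213+7.5355i, 2, 1.1213-7.5355i, -1+3i, -3.1213+0.4645i]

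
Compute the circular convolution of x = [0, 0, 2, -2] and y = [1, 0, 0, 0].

(x ⊛ y)[n] = Σ(m=0 to 3) x[m] · y[(n-m) mod 4]

Computing each output sample:
(x ⊛ y)[0] = 0
(x ⊛ y)[1] = 0
(x ⊛ y)[2] = 2
(x ⊛ y)[3] = -2

x ⊛ y = [0, 0, 2, -2]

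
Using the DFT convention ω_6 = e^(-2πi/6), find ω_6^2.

ω_6^2 = e^(-2πi·2/6)
= cos(-2π·2/6) + i·sin(-2π·2/6)
= cos(-4π/6) + i·sin(-4π/6)

ω_6^2 = cos(-4π/6) + i·sin(-4π/6) = -0.5000-0.8660i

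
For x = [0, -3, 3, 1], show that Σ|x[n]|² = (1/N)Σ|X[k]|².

Time domain:
Σ|x[n]|² = |0|² + |-3|² + |3|² + |1|² = 19.0000

Frequency domain:
(1/4)Σ|X[k]|² = (1/4)(|1|² + |-3+4i|² + |5|² + |-3-4i|²) = (1/4)·76.0000 = 19.0000

Both sides agree, confirming Parseval's theorem.

Σ|x[n]|² = (1/N)Σ|X[k]|² = 19.0000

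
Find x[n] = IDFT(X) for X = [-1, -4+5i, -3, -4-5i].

x[n] = (1/4) Σ(k=0 to 3) X[k] · e^(2πikn/4)

Computing each x[n]:
x[0] = -3
x[1] = -2
x[2] = 1
x[3] = 3

x = [-3, -2, 1, 3]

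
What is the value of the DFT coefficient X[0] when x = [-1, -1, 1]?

X[0] = Σ(n=0 to 2) x[n] · ω_3^0 = Σ x[n]
= (-1) + (-1) + (1)

X[0] = -1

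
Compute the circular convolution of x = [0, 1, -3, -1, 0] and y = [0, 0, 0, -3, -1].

(x ⊛ y)[n] = Σ(m=0 to 4) x[m] · y[(n-m) mod 5]

Computing each output sample:
(x ⊛ y)[0] = 8
(x ⊛ y)[1] = 6
(x ⊛ y)[2] = 1
(x ⊛ y)[3] = 0
(x ⊛ y)[4] = -3

x ⊛ y = [8, 6, 1, 0, -3]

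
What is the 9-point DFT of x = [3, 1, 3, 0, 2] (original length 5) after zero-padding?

Original 5-point DFT: [9, 1.5000-0.8123i, 1.5000+3.4410i, 1.5000-3.4410i, 1.5000+0.8123i]
Zero-padded 9-point DFT provides frequency interpolation.

DFT_9([x, 0, ...]) = [9, 2.4076-4.2813i, 1.8867-0.7253i, 0, 4.7057+3.5560i, 4.7057-3.5560i, 0, 1.8867+0.7253i, 2.4076+4.2813i]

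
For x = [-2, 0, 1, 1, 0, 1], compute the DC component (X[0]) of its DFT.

X[0] = Σ(n=0 to 5) x[n] · ω_6^0 = Σ x[n]
= (-2) + (0) + (1) + (1) + (0) + (1)

X[0] = 1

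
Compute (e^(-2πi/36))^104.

Since ω_36^36 = 1, powers reduce modulo 36.
104 mod 36 = 32
So ω_36^104 = ω_36^32 = e^(-2πi·32/36)

ω_36^104 = ω_36^32 = 0.7660+0.6428i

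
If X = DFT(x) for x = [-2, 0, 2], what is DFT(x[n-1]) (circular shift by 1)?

Time shift by 1: X_shifted[k] = ω_3^(1k) · X[k]
Shifted x = [2, -2, 0]

DFT(x[n-1]) = [0, 3.0000+1.7321i, 3.0000-1.7321i]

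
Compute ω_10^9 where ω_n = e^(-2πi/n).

ω_10^9 = e^(-2πi·9/10)
= cos(-2π·9/10) + i·sin(-2π·9/10)
= cos(-18π/10) + i·sin(-18π/10)

ω_10^9 = cos(-18π/10) + i·sin(-18π/10) = 0.8090+0.5878i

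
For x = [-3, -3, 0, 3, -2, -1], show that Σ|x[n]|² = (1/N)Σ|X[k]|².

Time domain:
Σ|x[n]|² = |-3|² + |-3|² + |0|² + |3|² + |-2|² + |-1|² = 32.0000

Frequency domain:
(1/6)Σ|X[k]|² = (1/6)(|-6|² + |-7|² + |3.0000+3.4641i|² + |-4|² + |3.0000-3.4641i|² + |-7|²) = (1/6)·192.0000 = 32.0000

Both sides agree, confirming Parseval's theorem.

Σ|x[n]|² = (1/N)Σ|X[k]|² = 32.0000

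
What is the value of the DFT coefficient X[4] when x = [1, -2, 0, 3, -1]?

X[4] = Σ(n=0 to 4) x[n] · ω_5^(4n) where ω_5 = e^(-2πi/5)
= (1)·ω_5^0 + (-2)·ω_5^4 + (0)·ω_5^8 + (3)·ω_5^12 + (-1)·ω_5^16

X[4] = -2.3541-2.7144i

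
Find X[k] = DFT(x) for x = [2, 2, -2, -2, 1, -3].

X[k] = Σ(n=0 to 5) x[n] · ω_6^(nk)
where ω_6 = e^(-2πi/6)

Computing each X[k]:
X[0] = -2
X[1] = 4.0000-1.7321i
X[2] = 1.0000-6.9282i
X[3] = 4
X[4] = 1.0000+6.9282i
X[5] = 4.0000+1.7321i

X = [-2, 4.0000-1.7321i, 1.0000-6.9282i, 4, 1.0000+6.9282i, 4.0000+1.7321i]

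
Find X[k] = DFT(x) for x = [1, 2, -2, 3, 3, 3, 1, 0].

X[k] = Σ(n=0 to 7) x[n] · ω_8^(nk)
where ω_8 = e^(-2πi/8)

Computing each X[k]:
X[0] = 11
X[1] = -4.8284+1.5858i
X[2] = 5-2i
X[3] = 0.8284-4.4142i
X[4] = -5
X[5] = 0.8284+4.4142i
X[6] = 5+2i
X[7] = -4.8284-1.5858i

X = [11, -4.8284+1.5858i, 5-2i, 0.8284-4.4142i, -5, 0.8284+4.4142i, 5+2i, -4.8284-1.5858i]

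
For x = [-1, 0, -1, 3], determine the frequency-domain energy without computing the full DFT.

Parseval: Σ|x[n]|² = (1/N)Σ|X[k]|², so Σ|X[k]|² = N·Σ|x[n]|² = 4·11.0000

Σ|X[k]|² = N·Σ|x[n]|² = 4·11.0000 = 44.0000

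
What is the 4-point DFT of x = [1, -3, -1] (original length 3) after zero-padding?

Original 3-point DFT: [-3, 3.0000+1.7321i, 3.0000-1.7321i]
Zero-padded 4-point DFT provides frequency interpolation.

DFT_4([x, 0, ...]) = [-3, 2+3i, 3, 2-3i]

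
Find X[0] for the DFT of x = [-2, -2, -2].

X[0] = Σ(n=0 to 2) x[n] · ω_3^0 = Σ x[n]
= (-2) + (-2) + (-2)

X[0] = -6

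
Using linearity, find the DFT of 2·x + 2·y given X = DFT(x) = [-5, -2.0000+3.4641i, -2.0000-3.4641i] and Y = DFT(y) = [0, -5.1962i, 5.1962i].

By linearity: DFT(2x + 2y) = 2·DFT(x) + 2·DFT(y)
= 2·[-5, -2.0000+3.4641i, -2.0000-3.4641i] + 2·[0, -5.1962i, 5.1962i]

Computing element-wise:
Z[0] = 2·(-5) + 2·(0) = -10
Z[1] = 2·(-2.0000+3.4641i) + 2·(-5.1962i) = -4.0000-3.4642i
Z[2] = 2·(-2.0000-3.4641i) + 2·(5.1962i) = -4.0000+3.4642i

DFT(2x + 2y) = 2·X + 2·Y = [-10, -4.0000-3.4642i, -4.0000+3.4642i]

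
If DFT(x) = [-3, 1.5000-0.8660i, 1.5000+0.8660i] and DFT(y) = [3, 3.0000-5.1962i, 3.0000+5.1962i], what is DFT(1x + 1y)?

By linearity: DFT(1x + 1y) = 1·DFT(x) + 1·DFT(y)
= 1·[-3, 1.5000-0.8660i, 1.5000+0.8660i] + 1·[3, 3.0000-5.1962i, 3.0000+5.1962i]

Computing element-wise:
Z[0] = 1·(-3) + 1·(3) = 0
Z[1] = 1·(1.5000-0.8660i) + 1·(3.0000-5.1962i) = 4.5000-6.0622i
Z[2] = 1·(1.5000+0.8660i) + 1·(3.0000+5.1962i) = 4.5000+6.0622i

DFT(1x + 1y) = 1·X + 1·Y = [0, 4.5000-6.0622i, 4.5000+6.0622i]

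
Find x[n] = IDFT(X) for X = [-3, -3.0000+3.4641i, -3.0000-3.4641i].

x[n] = (1/3) Σ(k=0 to 2) X[k] · e^(2πikn/3)

Computing each x[n]:
x[0] = -3
x[1] = -2
x[2] = 2

x = [-3, -2, 2]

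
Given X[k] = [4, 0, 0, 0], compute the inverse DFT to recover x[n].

x[n] = (1/4) Σ(k=0 to 3) X[k] · e^(2πikn/4)

Computing each x[n]:
x[0] = 1
x[1] = 1
x[2] = 1
x[3] = 1

x = [1, 1, 1, 1]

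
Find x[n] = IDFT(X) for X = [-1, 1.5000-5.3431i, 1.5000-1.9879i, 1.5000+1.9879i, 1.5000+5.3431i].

x[n] = (1/5) Σ(k=0 to 4) X[k] · e^(2πikn/5)

Computing each x[n]:
x[0] = 1
x[1] = 2
x[2] = 0
x[3] = -1
x[4] = -3

x = [1, 2, 0, -1, -3]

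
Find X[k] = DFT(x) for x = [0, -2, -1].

X[k] = Σ(n=0 to 2) x[n] · ω_3^(nk)
where ω_3 = e^(-2πi/3)

Computing each X[k]:
X[0] = -3
X[1] = 1.5000+0.8660i
X[2] = 1.5000-0.8660i

X = [-3, 1.5000+0.8660i, 1.5000-0.8660i]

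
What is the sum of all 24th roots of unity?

Sum of all nth roots of unity equals 0 for n > 1 (geometric series with r ≠ 1).

0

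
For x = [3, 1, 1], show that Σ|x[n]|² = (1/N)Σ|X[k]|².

Time domain:
Σ|x[n]|² = |3|² + |1|² + |1|² = 11.0000

Frequency domain:
(1/3)Σ|X[k]|² = (1/3)(|5|² + |2|² + |2|²) = (1/3)·33.0000 = 11.0000

Both sides agree, confirming Parseval's theorem.

Σ|x[n]|² = (1/N)Σ|X[k]|² = 11.0000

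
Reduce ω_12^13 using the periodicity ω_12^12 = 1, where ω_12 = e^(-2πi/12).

Since ω_12^12 = 1, powers reduce modulo 12.
13 mod 12 = 1
So ω_12^13 = ω_12^1 = e^(-2πi·1/12)

ω_12^13 = ω_12^1 = 0.8660-0.5000i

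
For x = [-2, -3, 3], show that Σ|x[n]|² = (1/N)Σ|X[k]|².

Time domain:
Σ|x[n]|² = |-2|² + |-3|² + |3|² = 22.0000

Frequency domain:
(1/3)Σ|X[k]|² = (1/3)(|-2|² + |-2.0000+5.1962i|² + |-2.0000-5.1962i|²) = (1/3)·66.0000 = 22.0000

Both sides agree, confirming Parseval's theorem.

Σ|x[n]|² = (1/N)Σ|X[k]|² = 22.0000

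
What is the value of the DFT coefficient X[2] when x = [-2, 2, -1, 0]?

X[2] = Σ(n=0 to 3) x[n] · ω_4^(2n) where ω_4 = e^(-2πi/4)
= (-2)·ω_4^0 + (2)·ω_4^2 + (-1)·ω_4^4 + (0)·ω_4^6

X[2] = -5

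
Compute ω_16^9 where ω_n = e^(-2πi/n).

ω_16^9 = e^(-2πi·9/16)
= cos(-2π·9/16) + i·sin(-2π·9/16)
= cos(-18π/16) + i·sin(-18π/16)

ω_16^9 = cos(-18π/16) + i·sin(-18π/16) = -0.9239+0.3827i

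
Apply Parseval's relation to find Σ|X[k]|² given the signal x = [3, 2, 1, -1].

Parseval: Σ|x[n]|² = (1/N)Σ|X[k]|², so Σ|X[k]|² = N·Σ|x[n]|² = 4·15.0000

Σ|X[k]|² = N·Σ|x[n]|² = 4·15.0000 = 60.0000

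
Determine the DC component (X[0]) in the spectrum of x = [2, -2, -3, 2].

X[0] = Σ(n=0 to 3) x[n] · ω_4^0 = Σ x[n]
= (2) + (-2) + (-3) + (2)

X[0] = -1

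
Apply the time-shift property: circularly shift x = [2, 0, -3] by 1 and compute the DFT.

Time shift by 1: X_shifted[k] = ω_3^(1k) · X[k]
Shifted x = [-3, 2, 0]

DFT(x[n-1]) = [-1, -4.0000-1.7321i, -4.0000+1.7321i]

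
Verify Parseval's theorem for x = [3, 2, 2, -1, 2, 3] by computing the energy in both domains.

Time domain:
Σ|x[n]|² = |3|² + |2|² + |2|² + |-1|² + |2|² + |3|² = 31.0000

Frequency domain:
(1/6)Σ|X[k]|² = (1/6)(|11|² + |4.5000+0.8660i|² + |-2.5000+0.8660i|² + |3|² + |-2.5000-0.8660i|² + |4.5000-0.8660i|²) = (1/6)·186.0000 = 31.0000

Both sides agree, confirming Parseval's theorem.

Σ|x[n]|² = (1/N)Σ|X[k]|² = 31.0000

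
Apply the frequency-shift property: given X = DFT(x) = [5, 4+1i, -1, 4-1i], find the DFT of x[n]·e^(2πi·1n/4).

Modulation property: DFT(ω_4^(-1n)·x[n]) = X[(k-1) mod 4], so circularly shift X by 1 positions.

X[k-1] = [4-1i, 5, 4+1i, -1]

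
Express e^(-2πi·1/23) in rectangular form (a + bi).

ω_23^1 = e^(-2πi·1/23)
= cos(-2π·1/23) + i·sin(-2π·1/23)
= cos(-2π/23) + i·sin(-2π/23)

ω_23^1 = cos(-2π/23) + i·sin(-2π/23) = 0.9629-0.2698i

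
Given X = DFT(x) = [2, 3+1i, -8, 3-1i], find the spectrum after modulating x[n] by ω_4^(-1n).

Modulation property: DFT(ω_4^(-1n)·x[n]) = X[(k-1) mod 4], so circularly shift X by 1 positions.

X[k-1] = [3-1i, 2, 3+1i, -8]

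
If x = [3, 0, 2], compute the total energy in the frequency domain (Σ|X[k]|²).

Parseval: Σ|x[n]|² = (1/N)Σ|X[k]|², so Σ|X[k]|² = N·Σ|x[n]|² = 3·13.0000

Σ|X[k]|² = N·Σ|x[n]|² = 3·13.0000 = 39.0000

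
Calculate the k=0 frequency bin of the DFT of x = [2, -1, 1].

X[0] = Σ(n=0 to 2) x[n] · ω_3^0 = Σ x[n]
= (2) + (-1) + (1)

X[0] = 2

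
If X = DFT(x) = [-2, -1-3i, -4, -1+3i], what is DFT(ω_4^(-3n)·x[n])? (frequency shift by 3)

Modulation property: DFT(ω_4^(-3n)·x[n]) = X[(k-3) mod 4], so circularly shift X by 3 positions.

X[k-3] = [-1-3i, -4, -1+3i, -2]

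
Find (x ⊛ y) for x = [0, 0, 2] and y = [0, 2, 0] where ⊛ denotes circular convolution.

(x ⊛ y)[n] = Σ(m=0 to 2) x[m] · y[(n-m) mod 3]

Computing each output sample:
(x ⊛ y)[0] = 4
(x ⊛ y)[1] = 0
(x ⊛ y)[2] = 0

x ⊛ y = [4, 0, 0]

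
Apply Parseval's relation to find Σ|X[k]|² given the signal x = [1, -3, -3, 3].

Parseval: Σ|x[n]|² = (1/N)Σ|X[k]|², so Σ|X[k]|² = N·Σ|x[n]|² = 4·28.0000

Σ|X[k]|² = N·Σ|x[n]|² = 4·28.0000 = 112.0000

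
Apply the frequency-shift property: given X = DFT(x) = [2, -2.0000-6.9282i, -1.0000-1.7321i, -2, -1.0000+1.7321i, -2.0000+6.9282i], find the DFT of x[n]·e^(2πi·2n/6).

Modulation property: DFT(ω_6^(-2n)·x[n]) = X[(k-2) mod 6], so circularly shift X by 2 positions.

X[k-2] = [-1.0000+1.7321i, -2.0000+6.9282i, 2, -2.0000-6.9282i, -1.0000-1.7321i, -2]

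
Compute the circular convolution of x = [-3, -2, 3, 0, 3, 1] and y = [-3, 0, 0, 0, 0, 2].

(x ⊛ y)[n] = Σ(m=0 to 5) x[m] · y[(n-m) mod 6]

Computing each output sample:
(x ⊛ y)[0] = 5
(x ⊛ y)[1] = 12
(x ⊛ y)[2] = -9
(x ⊛ y)[3] = 6
(x ⊛ y)[4] = -7
(x ⊛ y)[5] = -9

x ⊛ y = [5, 12, -9, 6, -7, -9]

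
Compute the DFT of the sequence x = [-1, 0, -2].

X[k] = Σ(n=0 to 2) x[n] · ω_3^(nk)
where ω_3 = e^(-2πi/3)

Computing each X[k]:
X[0] = -3
X[1] = -1.7321i
X[2] = 1.7321i

X = [-3, -1.7321i, 1.7321i]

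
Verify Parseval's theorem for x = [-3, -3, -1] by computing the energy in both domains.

Time domain:
Σ|x[n]|² = |-3|² + |-3|² + |-1|² = 19.0000

Frequency domain:
(1/3)Σ|X[k]|² = (1/3)(|-7|² + |-1.0000+1.7321i|² + |-1.0000-1.7321i|²) = (1/3)·57.0000 = 19.0000

Both sides agree, confirming Parseval's theorem.

Σ|x[n]|² = (1/N)Σ|X[k]|² = 19.0000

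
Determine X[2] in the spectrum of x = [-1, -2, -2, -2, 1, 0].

X[2] = Σ(n=0 to 5) x[n] · ω_6^(2n) where ω_6 = e^(-2πi/6)
= (-1)·ω_6^0 + (-2)·ω_6^2 + (-2)·ω_6^4 + (-2)·ω_6^6 + (1)·ω_6^8 + (0)·ω_6^10

X[2] = -1.5000-0.8660i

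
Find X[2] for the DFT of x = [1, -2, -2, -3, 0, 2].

X[2] = Σ(n=0 to 5) x[n] · ω_6^(2n) where ω_6 = e^(-2πi/6)
= (1)·ω_6^0 + (-2)·ω_6^2 + (-2)·ω_6^4 + (-3)·ω_6^6 + (0)·ω_6^8 + (2)·ω_6^10

X[2] = -1.0000+1.7321i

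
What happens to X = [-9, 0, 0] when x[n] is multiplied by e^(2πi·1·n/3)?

Modulation property: DFT(ω_3^(-1n)·x[n]) = X[(k-1) mod 3], so circularly shift X by 1 positions.

X[k-1] = [0, -9, 0]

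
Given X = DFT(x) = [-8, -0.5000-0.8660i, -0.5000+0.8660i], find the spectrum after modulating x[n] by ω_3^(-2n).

Modulation property: DFT(ω_3^(-2n)·x[n]) = X[(k-2) mod 3], so circularly shift X by 2 positions.

X[k-2] = [-0.5000-0.8660i, -0.5000+0.8660i, -8]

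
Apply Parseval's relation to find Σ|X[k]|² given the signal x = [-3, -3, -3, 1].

Parseval: Σ|x[n]|² = (1/N)Σ|X[k]|², so Σ|X[k]|² = N·Σ|x[n]|² = 4·28.0000

Σ|X[k]|² = N·Σ|x[n]|² = 4·28.0000 = 112.0000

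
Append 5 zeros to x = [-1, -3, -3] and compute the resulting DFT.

Original 3-point DFT: [-7, 2, 2]
Zero-padded 8-point DFT provides frequency interpolation.

DFT_8([x, 0, ...]) = [-7, -3.1213+5.1213i, 2+3i, 1.1213-0.8787i, -1, 1.1213+0.8787i, 2-3i, -3.1213-5.1213i]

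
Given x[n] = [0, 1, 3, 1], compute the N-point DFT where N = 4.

X[k] = Σ(n=0 to 3) x[n] · ω_4^(nk)
where ω_4 = e^(-2πi/4)

Computing each X[k]:
X[0] = 5
X[1] = -3
X[2] = 1
X[3] = -3

X = [5, -3, 1, -3]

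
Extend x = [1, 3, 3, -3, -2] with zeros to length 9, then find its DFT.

Original 5-point DFT: [2, 1.3090-8.2820i, 0.1910+2.7674i, 0.1910-2.7674i, 1.3090+8.2820i]
Zero-padded 9-point DFT provides frequency interpolation.

DFT_9([x, 0, ...]) = [2, 7.1985-1.6007i, -1.3302-7.8641i, -4.0000+1.7321i, 1.6318+1.5308i, 1.6318-1.5308i, -4.0000-1.7321i, -1.3302+7.8641i, 7.1985+1.6007i]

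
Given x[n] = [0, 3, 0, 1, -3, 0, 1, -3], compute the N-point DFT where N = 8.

X[k] = Σ(n=0 to 7) x[n] · ω_8^(nk)
where ω_8 = e^(-2πi/8)

Computing each X[k]:
X[0] = -1
X[1] = 2.2929-3.9497i
X[2] = -4-5i
X[3] = 3.7071-5.9497i
X[4] = -3
X[5] = 3.7071+5.9497i
X[6] = -4+5i
X[7] = 2.2929+3.9497i

X = [-1, 2.2929-3.9497i, -4-5i, 3.7071-5.9497i, -3, 3.7071+5.9497i, -4+5i, 2.2929+3.9497i]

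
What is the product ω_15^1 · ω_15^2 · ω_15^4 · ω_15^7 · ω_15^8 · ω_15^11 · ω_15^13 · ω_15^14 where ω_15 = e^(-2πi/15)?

The primitive 15th roots of unity are ω_15^k for k coprime to 15: k ∈ {1, 2, 4, 7, 8, 11, 13, 14}
Their product equals the constant term of the cyclotomic polynomial Φ_15(x) up to sign.
For n ≥ 3, the product of all primitive nth roots of unity is 1. (For n=1 it is 1; for n=2 it is -1.)

1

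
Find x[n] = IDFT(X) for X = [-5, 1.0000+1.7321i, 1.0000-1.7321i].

x[n] = (1/3) Σ(k=0 to 2) X[k] · e^(2πikn/3)

Computing each x[n]:
x[0] = -1
x[1] = -3
x[2] = -1

x = [-1, -3, -1]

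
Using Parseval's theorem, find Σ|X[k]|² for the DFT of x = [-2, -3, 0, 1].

Parseval: Σ|x[n]|² = (1/N)Σ|X[k]|², so Σ|X[k]|² = N·Σ|x[n]|² = 4·14.0000

Σ|X[k]|² = N·Σ|x[n]|² = 4·14.0000 = 56.0000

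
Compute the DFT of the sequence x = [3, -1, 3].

X[k] = Σ(n=0 to 2) x[n] · ω_3^(nk)
where ω_3 = e^(-2πi/3)

Computing each X[k]:
X[0] = 5
X[1] = 2.0000+3.4641i
X[2] = 2.0000-3.4641i

X = [5, 2.0000+3.4641i, 2.0000-3.4641i]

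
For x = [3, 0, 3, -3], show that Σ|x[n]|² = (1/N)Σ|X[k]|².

Time domain:
Σ|x[n]|² = |3|² + |0|² + |3|² + |-3|² = 27.0000

Frequency domain:
(1/4)Σ|X[k]|² = (1/4)(|3|² + |-3i|² + |9|² + |3i|²) = (1/4)·108.0000 = 27.0000

Both sides agree, confirming Parseval's theorem.

Σ|x[n]|² = (1/N)Σ|X[k]|² = 27.0000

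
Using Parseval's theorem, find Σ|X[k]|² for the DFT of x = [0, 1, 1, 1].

Parseval: Σ|x[n]|² = (1/N)Σ|X[k]|², so Σ|X[k]|² = N·Σ|x[n]|² = 4·3.0000

Σ|X[k]|² = N·Σ|x[n]|² = 4·3.0000 = 12.0000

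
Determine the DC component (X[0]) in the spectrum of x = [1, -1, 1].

X[0] = Σ(n=0 to 2) x[n] · ω_3^0 = Σ x[n]
= (1) + (-1) + (1)

X[0] = 1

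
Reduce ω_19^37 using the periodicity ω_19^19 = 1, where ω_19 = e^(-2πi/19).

Since ω_19^19 = 1, powers reduce modulo 19.
37 mod 19 = 18
So ω_19^37 = ω_19^18 = e^(-2πi·18/19)

ω_19^37 = ω_19^18 = 0.9458+0.3247i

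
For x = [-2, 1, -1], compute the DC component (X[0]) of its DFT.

X[0] = Σ(n=0 to 2) x[n] · ω_3^0 = Σ x[n]
= (-2) + (1) + (-1)

X[0] = -2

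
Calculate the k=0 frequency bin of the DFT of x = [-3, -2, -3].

X[0] = Σ(n=0 to 2) x[n] · ω_3^0 = Σ x[n]
= (-3) + (-2) + (-3)

X[0] = -8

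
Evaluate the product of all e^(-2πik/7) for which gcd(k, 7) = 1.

The primitive 7th roots of unity are ω_7^k for k coprime to 7: k ∈ {1, 2, 3, 4, 5, 6}
Their product equals the constant term of the cyclotomic polynomial Φ_7(x) up to sign.
For n ≥ 3, the product of all primitive nth roots of unity is 1. (For n=1 it is 1; for n=2 it is -1.)

1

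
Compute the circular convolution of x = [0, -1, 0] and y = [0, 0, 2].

(x ⊛ y)[n] = Σ(m=0 to 2) x[m] · y[(n-m) mod 3]

Computing each output sample:
(x ⊛ y)[0] = -2
(x ⊛ y)[1] = 0
(x ⊛ y)[2] = 0

x ⊛ y = [-2, 0, 0]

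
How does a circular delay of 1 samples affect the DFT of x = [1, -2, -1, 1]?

Time shift by 1: X_shifted[k] = ω_4^(1k) · X[k]
Shifted x = [1, 1, -2, -1]

DFT(x[n-1]) = [-1, 3-2i, -1, 3+2i]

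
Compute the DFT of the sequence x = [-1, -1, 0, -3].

X[k] = Σ(n=0 to 3) x[n] · ω_4^(nk)
where ω_4 = e^(-2πi/4)

Computing each X[k]:
X[0] = -5
X[1] = -1-2i
X[2] = 3
X[3] = -1+2i

X = [-5, -1-2i, 3, -1+2i]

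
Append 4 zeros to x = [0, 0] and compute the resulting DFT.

Original 2-point DFT: [0, 0]
Zero-padded 6-point DFT provides frequency interpolation.

DFT_6([x, 0, ...]) = [0, 0, 0, 0, 0, 0]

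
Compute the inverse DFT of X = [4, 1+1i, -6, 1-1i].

x[n] = (1/4) Σ(k=0 to 3) X[k] · e^(2πikn/4)

Computing each x[n]:
x[0] = 0
x[1] = 2
x[2] = -1
x[3] = 3

x = [0, 2, -1, 3]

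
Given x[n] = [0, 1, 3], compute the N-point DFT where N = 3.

X[k] = Σ(n=0 to 2) x[n] · ω_3^(nk)
where ω_3 = e^(-2πi/3)

Computing each X[k]:
X[0] = 4
X[1] = -2.0000+1.7321i
X[2] = -2.0000-1.7321i

X = [4, -2.0000+1.7321i, -2.0000-1.7321i]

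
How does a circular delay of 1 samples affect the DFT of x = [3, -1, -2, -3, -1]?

Time shift by 1: X_shifted[k] = ω_5^(1k) · X[k]
Shifted x = [-1, 3, -1, -2, -3]

DFT(x[n-1]) = [-4, 1.4271-6.2941i, -1.9271-2.5757i, -1.9271+2.5757i, 1.4271+6.2941i]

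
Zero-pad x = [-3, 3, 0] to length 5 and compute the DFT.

Original 3-point DFT: [0, -4.5000-2.5981i, -4.5000+2.5981i]
Zero-padded 5-point DFT provides frequency interpolation.

DFT_5([x, 0, ...]) = [0, -2.0729-2.8532i, -5.4271-1.7634i, -5.4271+1.7634i, -2.0729+2.8532i]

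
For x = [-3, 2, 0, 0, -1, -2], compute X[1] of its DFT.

X[1] = Σ(n=0 to 5) x[n] · ω_6^(1n) where ω_6 = e^(-2πi/6)
= (-3)·ω_6^0 + (2)·ω_6^1 + (0)·ω_6^2 + (0)·ω_6^3 + (-1)·ω_6^4 + (-2)·ω_6^5

X[1] = -2.5000-4.3301i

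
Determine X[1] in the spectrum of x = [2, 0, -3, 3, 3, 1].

X[1] = Σ(n=0 to 5) x[n] · ω_6^(1n) where ω_6 = e^(-2πi/6)
= (2)·ω_6^0 + (0)·ω_6^1 + (-3)·ω_6^2 + (3)·ω_6^3 + (3)·ω_6^4 + (1)·ω_6^5

X[1] = -0.5000+6.0622i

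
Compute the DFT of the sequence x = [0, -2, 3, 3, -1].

X[k] = Σ(n=0 to 4) x[n] · ω_5^(nk)
where ω_5 = e^(-2πi/5)

Computing each X[k]:
X[0] = 3
X[1] = -5.7812+0.9511i
X[2] = 4.2812+0.5878i
X[3] = 4.2812-0.5878i
X[4] = -5.7812-0.9511i

X = [3, -5.7812+0.9511i, 4.2812+0.5878i, 4.2812-0.5878i, -5.7812-0.9511i]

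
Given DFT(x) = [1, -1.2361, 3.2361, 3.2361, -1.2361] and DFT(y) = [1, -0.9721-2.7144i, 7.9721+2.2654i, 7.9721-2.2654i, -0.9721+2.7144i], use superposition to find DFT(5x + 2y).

By linearity: DFT(5x + 2y) = 5·DFT(x) + 2·DFT(y)
= 5·[1, -1.2361, 3.2361, 3.2361, -1.2361] + 2·[1, -0.9721-2.7144i, 7.9721+2.2654i, 7.9721-2.2654i, -0.9721+2.7144i]

Computing element-wise:
Z[0] = 5·(1) + 2·(1) = 7
Z[1] = 5·(-1.2361) + 2·(-0.9721-2.7144i) = -8.1247-5.4288i
Z[2] = 5·(3.2361) + 2·(7.9721+2.2654i) = 32.1247+4.5308i
Z[3] = 5·(3.2361) + 2·(7.9721-2.2654i) = 32.1247-4.5308i
Z[4] = 5·(-1.2361) + 2·(-0.9721+2.7144i) = -8.1247+5.4288i

DFT(5x + 2y) = 5·X + 2·Y = [7, -8.1247-5.4288i, 32.1247+4.5308i, 32.1247-4.5308i, -8.1247+5.4288i]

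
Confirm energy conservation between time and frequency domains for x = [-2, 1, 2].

Time domain:
Σ|x[n]|² = |-2|² + |1|² + |2|² = 9.0000

Frequency domain:
(1/3)Σ|X[k]|² = (1/3)(|1|² + |-3.5000+0.8660i|² + |-3.5000-0.8660i|²) = (1/3)·27.0000 = 9.0000

Both sides agree, confirming Parseval's theorem.

Σ|x[n]|² = (1/N)Σ|X[k]|² = 9.0000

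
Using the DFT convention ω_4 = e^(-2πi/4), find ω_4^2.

ω_4^2 = e^(-2πi·2/4)
= cos(-2π·2/4) + i·sin(-2π·2/4)
= cos(-4π/4) + i·sin(-4π/4)

ω_4^2 = cos(-4π/4) + i·sin(-4π/4) = -1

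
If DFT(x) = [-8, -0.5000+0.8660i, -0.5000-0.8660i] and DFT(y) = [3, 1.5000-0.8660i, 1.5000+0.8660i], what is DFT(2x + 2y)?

By linearity: DFT(2x + 2y) = 2·DFT(x) + 2·DFT(y)
= 2·[-8, -0.5000+0.8660i, -0.5000-0.8660i] + 2·[3, 1.5000-0.8660i, 1.5000+0.8660i]

Computing element-wise:
Z[0] = 2·(-8) + 2·(3) = -10
Z[1] = 2·(-0.5000+0.8660i) + 2·(1.5000-0.8660i) = 2
Z[2] = 2·(-0.5000-0.8660i) + 2·(1.5000+0.8660i) = 2

DFT(2x + 2y) = 2·X + 2·Y = [-10, 2, 2]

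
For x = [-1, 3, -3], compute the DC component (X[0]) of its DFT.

X[0] = Σ(n=0 to 2) x[n] · ω_3^0 = Σ x[n]
= (-1) + (3) + (-3)

X[0] = -1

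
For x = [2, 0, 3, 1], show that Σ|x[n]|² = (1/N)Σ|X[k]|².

Time domain:
Σ|x[n]|² = |2|² + |0|² + |3|² + |1|² = 14.0000

Frequency domain:
(1/4)Σ|X[k]|² = (1/4)(|6|² + |-1+1i|² + |4|² + |-1-1i|²) = (1/4)·56.0000 = 14.0000

Both sides agree, confirming Parseval's theorem.

Σ|x[n]|² = (1/N)Σ|X[k]|² = 14.0000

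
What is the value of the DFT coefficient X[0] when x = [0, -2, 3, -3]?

X[0] = Σ(n=0 to 3) x[n] · ω_4^0 = Σ x[n]
= (0) + (-2) + (3) + (-3)

X[0] = -2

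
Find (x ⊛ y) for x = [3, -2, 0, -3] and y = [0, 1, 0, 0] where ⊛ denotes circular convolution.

(x ⊛ y)[n] = Σ(m=0 to 3) x[m] · y[(n-m) mod 4]

Computing each output sample:
(x ⊛ y)[0] = -3
(x ⊛ y)[1] = 3
(x ⊛ y)[2] = -2
(x ⊛ y)[3] = 0

x ⊛ y = [-3, 3, -2, 0]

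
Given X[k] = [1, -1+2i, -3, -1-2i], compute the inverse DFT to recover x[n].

x[n] = (1/4) Σ(k=0 to 3) X[k] · e^(2πikn/4)

Computing each x[n]:
x[0] = -1
x[1] = 0
x[2] = 0
x[3] = 2

x = [-1, 0, 0, 2]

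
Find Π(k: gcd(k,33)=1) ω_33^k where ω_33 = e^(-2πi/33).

The primitive 33rd roots of unity are ω_33^k for k coprime to 33: k ∈ {1, 2, 4, 5, 7, 8, 10, 13, 14, 16, 17, 19, 20, 23, 25, 26, 28, 29, 31, 32}
Their product equals the constant term of the cyclotomic polynomial Φ_33(x) up to sign.
For n ≥ 3, the product of all primitive nth roots of unity is 1. (For n=1 it is 1; for n=2 it is -1.)

1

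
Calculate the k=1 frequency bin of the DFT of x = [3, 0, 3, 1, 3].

X[1] = Σ(n=0 to 4) x[n] · ω_5^(1n) where ω_5 = e^(-2πi/5)
= (3)·ω_5^0 + (0)·ω_5^1 + (3)·ω_5^2 + (1)·ω_5^3 + (3)·ω_5^4

X[1] = 0.6910+1.6776i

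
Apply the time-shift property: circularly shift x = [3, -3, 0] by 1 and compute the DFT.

Time shift by 1: X_shifted[k] = ω_3^(1k) · X[k]
Shifted x = [0, 3, -3]

DFT(x[n-1]) = [0, -5.1962i, 5.1962i]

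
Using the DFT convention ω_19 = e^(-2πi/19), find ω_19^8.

ω_19^8 = e^(-2πi·8/19)
= cos(-2π·8/19) + i·sin(-2π·8/19)
= cos(-16π/19) + i·sin(-16π/19)

ω_19^8 = cos(-16π/19) + i·sin(-16π/19) = -0.8795-0.4759i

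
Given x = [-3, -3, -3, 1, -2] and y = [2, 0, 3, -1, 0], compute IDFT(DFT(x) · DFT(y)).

(x ⊛ y)[n] = Σ(m=0 to 4) x[m] · y[(n-m) mod 5]

Computing each output sample:
(x ⊛ y)[0] = 0
(x ⊛ y)[1] = -13
(x ⊛ y)[2] = -13
(x ⊛ y)[3] = -4
(x ⊛ y)[4] = -10

x ⊛ y = [0, -13, -13, -4, -10]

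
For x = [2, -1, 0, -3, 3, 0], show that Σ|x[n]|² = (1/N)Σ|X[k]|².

Time domain:
Σ|x[n]|² = |2|² + |-1|² + |0|² + |-3|² + |3|² + |0|² = 23.0000

Frequency domain:
(1/6)Σ|X[k]|² = (1/6)(|1|² + |3.0000+3.4641i|² + |-2.0000-1.7321i|² + |9|² + |-2.0000+1.7321i|² + |3.0000-3.4641i|²) = (1/6)·138.0000 = 23.0000

Both sides agree, confirming Parseval's theorem.

Σ|x[n]|² = (1/N)Σ|X[k]|² = 23.0000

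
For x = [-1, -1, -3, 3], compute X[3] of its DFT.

X[3] = Σ(n=0 to 3) x[n] · ω_4^(3n) where ω_4 = e^(-2πi/4)
= (-1)·ω_4^0 + (-1)·ω_4^3 + (-3)·ω_4^6 + (3)·ω_4^9

X[3] = 2-4i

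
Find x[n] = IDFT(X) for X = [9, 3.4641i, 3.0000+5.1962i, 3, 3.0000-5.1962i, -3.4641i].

x[n] = (1/6) Σ(k=0 to 5) X[k] · e^(2πikn/6)

Computing each x[n]:
x[0] = 3
x[1] = -2
x[2] = 2
x[3] = 2
x[4] = 1
x[5] = 3

x = [3, -2, 2, 2, 1, 3]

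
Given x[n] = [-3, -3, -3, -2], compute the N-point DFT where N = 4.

X[k] = Σ(n=0 to 3) x[n] · ω_4^(nk)
where ω_4 = e^(-2πi/4)

Computing each X[k]:
X[0] = -11
X[1] = 1i
X[2] = -1
X[3] = -1i

X = [-11, 1i, -1, -1i]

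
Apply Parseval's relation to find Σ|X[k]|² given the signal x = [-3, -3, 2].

Parseval: Σ|x[n]|² = (1/N)Σ|X[k]|², so Σ|X[k]|² = N·Σ|x[n]|² = 3·22.0000

Σ|X[k]|² = N·Σ|x[n]|² = 3·22.0000 = 66.0000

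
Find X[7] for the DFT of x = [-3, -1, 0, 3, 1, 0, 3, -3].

X[7] = Σ(n=0 to 7) x[n] · ω_8^(7n) where ω_8 = e^(-2πi/8)
= (-3)·ω_8^0 + (-1)·ω_8^7 + (0)·ω_8^14 + (3)·ω_8^21 + (1)·ω_8^28 + (0)·ω_8^35 + (3)·ω_8^42 + (-3)·ω_8^49

X[7] = -8.9497+0.5355i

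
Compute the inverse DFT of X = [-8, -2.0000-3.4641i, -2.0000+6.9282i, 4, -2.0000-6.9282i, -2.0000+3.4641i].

x[n] = (1/6) Σ(k=0 to 5) X[k] · e^(2πikn/6)

Computing each x[n]:
x[0] = -2
x[1] = -3
x[2] = 3
x[3] = -2
x[4] = -3
x[5] = -1

x = [-2, -3, 3, -2, -3, -1]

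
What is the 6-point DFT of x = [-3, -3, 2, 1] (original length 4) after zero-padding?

Original 4-point DFT: [-3, -5+4i, 1, -5-4i]
Zero-padded 6-point DFT provides frequency interpolation.

DFT_6([x, 0, ...]) = [-3, -6.5000+0.8660i, -1.5000+4.3301i, 1, -1.5000-4.3301i, -6.5000-0.8660i]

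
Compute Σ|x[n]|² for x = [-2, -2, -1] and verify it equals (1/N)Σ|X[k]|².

Time domain:
Σ|x[n]|² = |-2|² + |-2|² + |-1|² = 9.0000

Frequency domain:
(1/3)Σ|X[k]|² = (1/3)(|-5|² + |-0.5000+0.8660i|² + |-0.5000-0.8660i|²) = (1/3)·27.0000 = 9.0000

Both sides agree, confirming Parseval's theorem.

Σ|x[n]|² = (1/N)Σ|X[k]|² = 9.0000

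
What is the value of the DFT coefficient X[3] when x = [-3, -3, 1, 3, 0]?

X[3] = Σ(n=0 to 4) x[n] · ω_5^(3n) where ω_5 = e^(-2πi/5)
= (-3)·ω_5^0 + (-3)·ω_5^3 + (1)·ω_5^6 + (3)·ω_5^9 + (0)·ω_5^12

X[3] = 0.6631+0.1388i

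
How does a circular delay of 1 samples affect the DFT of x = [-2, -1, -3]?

Time shift by 1: X_shifted[k] = ω_3^(1k) · X[k]
Shifted x = [-3, -2, -1]

DFT(x[n-1]) = [-6, -1.5000+0.8660i, -1.5000-0.8660i]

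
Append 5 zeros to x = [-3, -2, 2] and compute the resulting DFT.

Original 3-point DFT: [-3, -3.0000+3.4641i, -3.0000-3.4641i]
Zero-padded 8-point DFT provides frequency interpolation.

DFT_8([x, 0, ...]) = [-3, -4.4142-0.5858i, -5+2i, -1.5858+3.4142i, 1, -1.5858-3.4142i, -5-2i, -4.4142+0.5858i]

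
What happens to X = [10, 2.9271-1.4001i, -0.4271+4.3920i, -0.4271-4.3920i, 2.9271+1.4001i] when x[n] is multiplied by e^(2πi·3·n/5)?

Modulation property: DFT(ω_5^(-3n)·x[n]) = X[(k-3) mod 5], so circularly shift X by 3 positions.

X[k-3] = [-0.4271+4.3920i, -0.4271-4.3920i, 2.9271+1.4001i, 10, 2.9271-1.4001i]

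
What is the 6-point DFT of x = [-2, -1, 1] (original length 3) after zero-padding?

Original 3-point DFT: [-2, -2.0000+1.7321i, -2.0000-1.7321i]
Zero-padded 6-point DFT provides frequency interpolation.

DFT_6([x, 0, ...]) = [-2, -3, -2.0000+1.7321i, 0, -2.0000-1.7321i, -3]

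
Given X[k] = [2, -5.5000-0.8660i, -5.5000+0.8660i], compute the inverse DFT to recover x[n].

x[n] = (1/3) Σ(k=0 to 2) X[k] · e^(2πikn/3)

Computing each x[n]:
x[0] = -3
x[1] = 3
x[2] = 2

x = [-3, 3, 2]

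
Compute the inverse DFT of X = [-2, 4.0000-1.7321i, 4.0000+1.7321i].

x[n] = (1/3) Σ(k=0 to 2) X[k] · e^(2πikn/3)

Computing each x[n]:
x[0] = 2
x[1] = -1
x[2] = -3

x = [2, -1, -3]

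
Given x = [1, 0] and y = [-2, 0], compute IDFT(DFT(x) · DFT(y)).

(x ⊛ y)[n] = Σ(m=0 to 1) x[m] · y[(n-m) mod 2]

Computing each output sample:
(x ⊛ y)[0] = -2
(x ⊛ y)[1] = 0

x ⊛ y = [-2, 0]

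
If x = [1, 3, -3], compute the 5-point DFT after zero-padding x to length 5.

Original 3-point DFT: [1, 1.0000-5.1962i, 1.0000+5.1962i]
Zero-padded 5-point DFT provides frequency interpolation.

DFT_5([x, 0, ...]) = [1, 4.3541-1.0898i, -2.3541-4.6165i, -2.3541+4.6165i, 4.3541+1.0898i]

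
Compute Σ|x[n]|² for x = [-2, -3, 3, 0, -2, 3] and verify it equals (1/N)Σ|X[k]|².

Time domain:
Σ|x[n]|² = |-2|² + |-3|² + |3|² + |0|² + |-2|² + |3|² = 35.0000

Frequency domain:
(1/6)Σ|X[k]|² = (1/6)(|-1|² + |-2.5000+0.8660i|² + |-2.5000+9.5263i|² + |-1|² + |-2.5000-9.5263i|² + |-2.5000-0.8660i|²) = (1/6)·210.0000 = 35.0000

Both sides agree, confirming Parseval's theorem.

Σ|x[n]|² = (1/N)Σ|X[k]|² = 35.0000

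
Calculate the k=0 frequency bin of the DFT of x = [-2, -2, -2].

X[0] = Σ(n=0 to 2) x[n] · ω_3^0 = Σ x[n]
= (-2) + (-2) + (-2)

X[0] = -6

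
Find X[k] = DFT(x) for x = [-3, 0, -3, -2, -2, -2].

X[k] = Σ(n=0 to 5) x[n] · ω_6^(nk)
where ω_6 = e^(-2πi/6)

Computing each X[k]:
X[0] = -12
X[1] = 0.5000-0.8660i
X[2] = -1.5000-2.5981i
X[3] = -4
X[4] = -1.5000+2.5981i
X[5] = 0.5000+0.8660i

X = [-12, 0.5000-0.8660i, -1.5000-2.5981i, -4, -1.5000+2.5981i, 0.5000+0.8660i]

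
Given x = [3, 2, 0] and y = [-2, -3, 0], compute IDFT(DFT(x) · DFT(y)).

(x ⊛ y)[n] = Σ(m=0 to 2) x[m] · y[(n-m) mod 3]

Computing each output sample:
(x ⊛ y)[0] = -6
(x ⊛ y)[1] = -13
(x ⊛ y)[2] = -6

x ⊛ y = [-6, -13, -6]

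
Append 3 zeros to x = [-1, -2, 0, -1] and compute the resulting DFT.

Original 4-point DFT: [-4, -1+1i, 2, -1-1i]
Zero-padded 7-point DFT provides frequency interpolation.

DFT_7([x, 0, ...]) = [-4, -1.3460+1.9975i, -1.1784+1.1680i, 1.0245+1.8427i, 1.0245-1.8427i, -1.1784-1.1680i, -1.3460-1.9975i]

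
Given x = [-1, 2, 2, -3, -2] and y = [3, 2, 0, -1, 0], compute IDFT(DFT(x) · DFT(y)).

(x ⊛ y)[n] = Σ(m=0 to 4) x[m] · y[(n-m) mod 5]

Computing each output sample:
(x ⊛ y)[0] = -9
(x ⊛ y)[1] = 7
(x ⊛ y)[2] = 12
(x ⊛ y)[3] = -4
(x ⊛ y)[4] = -14

x ⊛ y = [-9, 7, 12, -4, -14]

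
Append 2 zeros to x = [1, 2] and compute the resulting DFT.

Original 2-point DFT: [3, -1]
Zero-padded 4-point DFT provides frequency interpolation.

DFT_4([x, 0, ...]) = [3, 1-2i, -1, 1+2i]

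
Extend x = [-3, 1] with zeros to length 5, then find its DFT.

Original 2-point DFT: [-2, -4]
Zero-padded 5-point DFT provides frequency interpolation.

DFT_5([x, 0, ...]) = [-2, -2.6910-0.9511i, -3.8090-0.5878i, -3.8090+0.5878i, -2.6910+0.9511i]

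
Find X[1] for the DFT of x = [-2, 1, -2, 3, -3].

X[1] = Σ(n=0 to 4) x[n] · ω_5^(1n) where ω_5 = e^(-2πi/5)
= (-2)·ω_5^0 + (1)·ω_5^1 + (-2)·ω_5^2 + (3)·ω_5^3 + (-3)·ω_5^4

X[1] = -3.4271-0.8653i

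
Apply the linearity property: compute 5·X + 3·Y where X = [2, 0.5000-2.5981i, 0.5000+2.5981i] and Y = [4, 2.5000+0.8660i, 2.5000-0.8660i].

By linearity: DFT(5x + 3y) = 5·DFT(x) + 3·DFT(y)
= 5·[2, 0.5000-2.5981i, 0.5000+2.5981i] + 3·[4, 2.5000+0.8660i, 2.5000-0.8660i]

Computing element-wise:
Z[0] = 5·(2) + 3·(4) = 22
Z[1] = 5·(0.5000-2.5981i) + 3·(2.5000+0.8660i) = 10.0000-10.3925i
Z[2] = 5·(0.5000+2.5981i) + 3·(2.5000-0.8660i) = 10.0000+10.3925i

DFT(5x + 3y) = 5·X + 3·Y = [22, 10.0000-10.3925i, 10.0000+10.3925i]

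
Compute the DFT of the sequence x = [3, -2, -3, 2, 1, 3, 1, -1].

X[k] = Σ(n=0 to 7) x[n] · ω_8^(nk)
where ω_8 = e^(-2πi/8)

Computing each X[k]:
X[0] = 4
X[1] = -3.6569+5.4142i
X[2] = 6
X[3] = 7.6569-2.5858i
X[4] = 0
X[5] = 7.6569+2.5858i
X[6] = 6
X[7] = -3.6569-5.4142i

X = [4, -3.6569+5.4142i, 6, 7.6569-2.5858i, 0, 7.6569+2.5858i, 6, -3.6569-5.4142i]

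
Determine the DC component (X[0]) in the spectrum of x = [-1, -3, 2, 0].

X[0] = Σ(n=0 to 3) x[n] · ω_4^0 = Σ x[n]
= (-1) + (-3) + (2) + (0)

X[0] = -2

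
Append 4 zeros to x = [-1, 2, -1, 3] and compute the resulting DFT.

Original 4-point DFT: [3, 1i, -7, -1i]
Zero-padded 8-point DFT provides frequency interpolation.

DFT_8([x, 0, ...]) = [3, -1.7071-2.5355i, 1i, -0.2929-4.5355i, -7, -0.2929+4.5355i, -1i, -1.7071+2.5355i]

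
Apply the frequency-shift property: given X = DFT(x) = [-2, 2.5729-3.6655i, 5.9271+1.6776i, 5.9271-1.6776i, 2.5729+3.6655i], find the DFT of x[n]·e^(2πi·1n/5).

Modulation property: DFT(ω_5^(-1n)·x[n]) = X[(k-1) mod 5], so circularly shift X by 1 positions.

X[k-1] = [2.5729+3.6655i, -2, 2.5729-3.6655i, 5.9271+1.6776i, 5.9271-1.6776i]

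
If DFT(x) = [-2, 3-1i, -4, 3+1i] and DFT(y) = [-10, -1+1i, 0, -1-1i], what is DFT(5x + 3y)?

By linearity: DFT(5x + 3y) = 5·DFT(x) + 3·DFT(y)
= 5·[-2, 3-1i, -4, 3+1i] + 3·[-10, -1+1i, 0, -1-1i]

Computing element-wise:
Z[0] = 5·(-2) + 3·(-10) = -40
Z[1] = 5·(3-1i) + 3·(-1+1i) = 12-2i
Z[2] = 5·(-4) + 3·(0) = -20
Z[3] = 5·(3+1i) + 3·(-1-1i) = 12+2i

DFT(5x + 3y) = 5·X + 3·Y = [-40, 12-2i, -20, 12+2i]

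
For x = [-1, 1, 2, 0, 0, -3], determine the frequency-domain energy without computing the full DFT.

Parseval: Σ|x[n]|² = (1/N)Σ|X[k]|², so Σ|X[k]|² = N·Σ|x[n]|² = 6·15.0000

Σ|X[k]|² = N·Σ|x[n]|² = 6·15.0000 = 90.0000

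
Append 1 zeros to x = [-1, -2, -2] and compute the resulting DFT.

Original 3-point DFT: [-5, 1, 1]
Zero-padded 4-point DFT provides frequency interpolation.

DFT_4([x, 0, ...]) = [-5, 1+2i, -1, 1-2i]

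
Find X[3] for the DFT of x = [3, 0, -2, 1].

X[3] = Σ(n=0 to 3) x[n] · ω_4^(3n) where ω_4 = e^(-2πi/4)
= (3)·ω_4^0 + (0)·ω_4^3 + (-2)·ω_4^6 + (1)·ω_4^9

X[3] = 5-1i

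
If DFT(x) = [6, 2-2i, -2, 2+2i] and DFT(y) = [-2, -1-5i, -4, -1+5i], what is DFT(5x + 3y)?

By linearity: DFT(5x + 3y) = 5·DFT(x) + 3·DFT(y)
= 5·[6, 2-2i, -2, 2+2i] + 3·[-2, -1-5i, -4, -1+5i]

Computing element-wise:
Z[0] = 5·(6) + 3·(-2) = 24
Z[1] = 5·(2-2i) + 3·(-1-5i) = 7-25i
Z[2] = 5·(-2) + 3·(-4) = -22
Z[3] = 5·(2+2i) + 3·(-1+5i) = 7+25i

DFT(5x + 3y) = 5·X + 3·Y = [24, 7-25i, -22, 7+25i]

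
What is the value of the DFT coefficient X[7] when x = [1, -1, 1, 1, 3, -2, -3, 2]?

X[7] = Σ(n=0 to 7) x[n] · ω_8^(7n) where ω_8 = e^(-2πi/8)
= (1)·ω_8^0 + (-1)·ω_8^7 + (1)·ω_8^14 + (1)·ω_8^21 + (3)·ω_8^28 + (-2)·ω_8^35 + (-3)·ω_8^42 + (2)·ω_8^49

X[7] = -0.5858+4.0000i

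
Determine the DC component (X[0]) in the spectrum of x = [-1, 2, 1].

X[0] = Σ(n=0 to 2) x[n] · ω_3^0 = Σ x[n]
= (-1) + (2) + (1)

X[0] = 2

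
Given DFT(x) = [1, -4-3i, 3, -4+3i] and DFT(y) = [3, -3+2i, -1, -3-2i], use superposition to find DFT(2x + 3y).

By linearity: DFT(2x + 3y) = 2·DFT(x) + 3·DFT(y)
= 2·[1, -4-3i, 3, -4+3i] + 3·[3, -3+2i, -1, -3-2i]

Computing element-wise:
Z[0] = 2·(1) + 3·(3) = 11
Z[1] = 2·(-4-3i) + 3·(-3+2i) = -17
Z[2] = 2·(3) + 3·(-1) = 3
Z[3] = 2·(-4+3i) + 3·(-3-2i) = -17

DFT(2x + 3y) = 2·X + 3·Y = [11, -17, 3, -17]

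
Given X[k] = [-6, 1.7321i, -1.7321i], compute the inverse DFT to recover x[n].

x[n] = (1/3) Σ(k=0 to 2) X[k] · e^(2πikn/3)

Computing each x[n]:
x[0] = -2
x[1] = -3
x[2] = -1

x = [-2, -3, -1]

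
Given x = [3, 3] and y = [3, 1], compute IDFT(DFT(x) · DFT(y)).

(x ⊛ y)[n] = Σ(m=0 to 1) x[m] · y[(n-m) mod 2]

Computing each output sample:
(x ⊛ y)[0] = 12
(x ⊛ y)[1] = 12

x ⊛ y = [12, 12]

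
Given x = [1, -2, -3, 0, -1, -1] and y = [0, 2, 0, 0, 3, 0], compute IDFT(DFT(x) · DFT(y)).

(x ⊛ y)[n] = Σ(m=0 to 5) x[m] · y[(n-m) mod 6]

Computing each output sample:
(x ⊛ y)[0] = -11
(x ⊛ y)[1] = 2
(x ⊛ y)[2] = -7
(x ⊛ y)[3] = -9
(x ⊛ y)[4] = 3
(x ⊛ y)[5] = -8

x ⊛ y = [-11, 2, -7, -9, 3, -8]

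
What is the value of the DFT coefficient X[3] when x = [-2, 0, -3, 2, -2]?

X[3] = Σ(n=0 to 4) x[n] · ω_5^(3n) where ω_5 = e^(-2πi/5)
= (-2)·ω_5^0 + (0)·ω_5^3 + (-3)·ω_5^6 + (2)·ω_5^9 + (-2)·ω_5^12

X[3] = -0.6910+5.9309i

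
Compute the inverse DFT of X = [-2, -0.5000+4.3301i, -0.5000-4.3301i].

x[n] = (1/3) Σ(k=0 to 2) X[k] · e^(2πikn/3)

Computing each x[n]:
x[0] = -1
x[1] = -3
x[2] = 2

x = [-1, -3, 2]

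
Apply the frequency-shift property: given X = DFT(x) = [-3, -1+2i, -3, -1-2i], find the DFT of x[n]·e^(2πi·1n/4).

Modulation property: DFT(ω_4^(-1n)·x[n]) = X[(k-1) mod 4], so circularly shift X by 1 positions.

X[k-1] = [-1-2i, -3, -1+2i, -3]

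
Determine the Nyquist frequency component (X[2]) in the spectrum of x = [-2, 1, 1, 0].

X[2] = Σ(n=0 to 3) x[n] · ω_4^(2n) where ω_4 = e^(-2πi/4)
= (-2)·ω_4^0 + (1)·ω_4^2 + (1)·ω_4^4 + (0)·ω_4^6

X[2] = -2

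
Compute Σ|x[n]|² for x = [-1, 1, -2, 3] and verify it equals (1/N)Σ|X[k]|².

Time domain:
Σ|x[n]|² = |-1|² + |1|² + |-2|² + |3|² = 15.0000

Frequency domain:
(1/4)Σ|X[k]|² = (1/4)(|1|² + |1+2i|² + |-7|² + |1-2i|²) = (1/4)·60.0000 = 15.0000

Both sides agree, confirming Parseval's theorem.

Σ|x[n]|² = (1/N)Σ|X[k]|² = 15.0000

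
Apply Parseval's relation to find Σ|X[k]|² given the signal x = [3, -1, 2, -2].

Parseval: Σ|x[n]|² = (1/N)Σ|X[k]|², so Σ|X[k]|² = N·Σ|x[n]|² = 4·18.0000

Σ|X[k]|² = N·Σ|x[n]|² = 4·18.0000 = 72.0000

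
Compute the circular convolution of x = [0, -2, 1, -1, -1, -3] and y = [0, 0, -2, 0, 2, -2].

(x ⊛ y)[n] = Σ(m=0 to 5) x[m] · y[(n-m) mod 6]

Computing each output sample:
(x ⊛ y)[0] = 8
(x ⊛ y)[1] = 2
(x ⊛ y)[2] = 0
(x ⊛ y)[3] = 0
(x ⊛ y)[4] = 4
(x ⊛ y)[5] = -2

x ⊛ y = [8, 2, 0, 0, 4, -2]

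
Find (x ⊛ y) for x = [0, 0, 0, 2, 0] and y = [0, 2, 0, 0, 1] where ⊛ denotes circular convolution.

(x ⊛ y)[n] = Σ(m=0 to 4) x[m] · y[(n-m) mod 5]

Computing each output sample:
(x ⊛ y)[0] = 0
(x ⊛ y)[1] = 0
(x ⊛ y)[2] = 2
(x ⊛ y)[3] = 0
(x ⊛ y)[4] = 4

x ⊛ y = [0, 0, 2, 0, 4]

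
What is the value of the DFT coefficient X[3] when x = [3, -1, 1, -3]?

X[3] = Σ(n=0 to 3) x[n] · ω_4^(3n) where ω_4 = e^(-2πi/4)
= (3)·ω_4^0 + (-1)·ω_4^3 + (1)·ω_4^6 + (-3)·ω_4^9

X[3] = 2+2i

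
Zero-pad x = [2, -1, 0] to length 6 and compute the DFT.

Original 3-point DFT: [1, 2.5000+0.8660i, 2.5000-0.8660i]
Zero-padded 6-point DFT provides frequency interpolation.

DFT_6([x, 0, ...]) = [1, 1.5000+0.8660i, 2.5000+0.8660i, 3, 2.5000-0.8660i, 1.5000-0.8660i]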